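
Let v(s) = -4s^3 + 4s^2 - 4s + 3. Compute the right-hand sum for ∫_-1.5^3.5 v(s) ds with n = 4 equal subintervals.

Δs = (3.5 − (-1.5))/4 = 1.25.
Right endpoints: -0.25, 1, 2.25, 3.5.
v(-0.25) = 4.3125, v(1) = -1, v(2.25) = -31.3125, v(3.5) = -133.5.
Sum = Δs · [v(-0.25) + v(1) + v(2.25) + v(3.5)].
Sum = -201.875.

-201.875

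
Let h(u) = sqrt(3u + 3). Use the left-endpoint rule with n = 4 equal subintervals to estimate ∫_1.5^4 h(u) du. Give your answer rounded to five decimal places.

7.98589

Δu = (4 − 1.5)/4 = 0.625.
Left endpoints: 1.5, 2.125, 2.75, 3.375.
h(1.5) ≈ 2.73861, h(2.125) ≈ 3.06186, h(2.75) ≈ 3.35410, h(3.375) ≈ 3.62284.
Sum = Δu · [h(1.5) + h(2.125) + h(2.75) + h(3.375)].
Sum ≈ 7.98589.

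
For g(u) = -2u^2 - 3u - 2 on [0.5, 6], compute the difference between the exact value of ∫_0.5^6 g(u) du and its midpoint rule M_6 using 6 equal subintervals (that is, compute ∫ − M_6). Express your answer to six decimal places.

Exact integral: ∫_0.5^6 g(u) du ≈ -208.54166667.
M_6 ≈ -207.77141204.
Error ≈ -208.54166667 − (-207.77141204) ≈ -0.770255.

-0.770255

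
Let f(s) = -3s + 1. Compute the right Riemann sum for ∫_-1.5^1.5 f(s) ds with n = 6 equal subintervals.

Δs = (1.5 − (-1.5))/6 = 0.5.
Right endpoints: -1, -0.5, 0, 0.5, 1, 1.5.
f(-1) = 4, f(-0.5) = 2.5, f(0) = 1, f(0.5) = -0.5, f(1) = -2, f(1.5) = -3.5.
Sum = Δs · [f(-1) + f(-0.5) + f(0) + ...].
Sum = 0.75.

0.75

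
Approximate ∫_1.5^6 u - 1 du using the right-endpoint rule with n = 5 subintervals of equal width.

14.4

Δu = (6 − 1.5)/5 = 0.9.
Right endpoints: 2.4, 3.3, 4.2, 5.1, 6.
f(2.4) = 1.4, f(3.3) = 2.3, f(4.2) = 3.2, f(5.1) = 4.1, f(6) = 5.
Sum = Δu · [f(2.4) + f(3.3) + f(4.2) + f(5.1) + f(6)].
Sum = 14.4.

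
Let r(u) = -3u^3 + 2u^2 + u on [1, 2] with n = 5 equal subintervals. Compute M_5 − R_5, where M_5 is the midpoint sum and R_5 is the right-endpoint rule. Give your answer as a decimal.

M_5 = -5.045.
R_5 = -6.56.
M_5 − R_5 = 1.515.

1.515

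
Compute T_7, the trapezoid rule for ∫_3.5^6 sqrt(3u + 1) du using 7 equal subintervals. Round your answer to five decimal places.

Δu = (6 − 3.5)/7 = 5/14.
f(3.5) ≈ 3.39116, f(27/7) ≈ 3.54562, f(59/14) ≈ 3.69362, f(32/7) ≈ 3.83592, f(69/14) ≈ 3.97312, f(37/7) ≈ 4.10575, f(79/14) ≈ 4.23421, f(6) ≈ 4.35890.
T_7 = (Δu/2)·[f(u_0) + 2f(u_1) + ... + 2f(u_{6}) + f(u_7)].
Sum ≈ 9.73689.

9.73689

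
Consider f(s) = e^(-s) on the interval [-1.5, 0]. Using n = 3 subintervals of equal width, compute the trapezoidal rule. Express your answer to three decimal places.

Δs = (0 − (-1.5))/3 = 0.5.
f(-1.5) ≈ 4.482, f(-1) ≈ 2.718, f(-0.5) ≈ 1.649, f(0) ≈ 1.000.
T_3 = (Δs/2)·[f(s_0) + 2f(s_1) + 2f(s_2) + f(s_3)].
Sum ≈ 3.554.

3.554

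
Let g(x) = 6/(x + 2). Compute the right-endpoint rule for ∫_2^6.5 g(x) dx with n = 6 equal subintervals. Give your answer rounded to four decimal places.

4.2385

Δx = (6.5 − 2)/6 = 0.75.
Right endpoints: 2.75, 3.5, 4.25, 5, 5.75, 6.5.
g(2.75) = 24/19, g(3.5) = 12/11, g(4.25) = 0.96, g(5) = 6/7, g(5.75) = 24/31, g(6.5) = 12/17.
Sum = Δx · [g(2.75) + g(3.5) + g(4.25) + ...].
Sum ≈ 4.2385.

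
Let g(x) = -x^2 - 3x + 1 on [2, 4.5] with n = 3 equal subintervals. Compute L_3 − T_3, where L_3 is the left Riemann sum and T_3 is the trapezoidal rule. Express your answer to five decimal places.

9.89583

L_3 ≈ -39.9768519.
T_3 ≈ -49.8726852.
L_3 − T_3 ≈ 9.89583.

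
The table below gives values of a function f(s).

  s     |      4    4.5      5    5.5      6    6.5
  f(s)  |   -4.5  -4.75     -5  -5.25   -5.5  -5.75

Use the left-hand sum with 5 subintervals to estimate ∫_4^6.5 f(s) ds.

Δs = 0.5.
Sum = 0.5·[(-4.5) + (-4.75) + (-5) + (-5.25) + (-5.5)] = -12.5.

-12.5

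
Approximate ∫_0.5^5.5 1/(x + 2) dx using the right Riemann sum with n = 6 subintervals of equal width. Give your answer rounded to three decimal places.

Δx = (5.5 − 0.5)/6 = 5/6.
Right endpoints: 4/3, 13/6, 3, 23/6, 14/3, 5.5.
f(4/3) = 0.3, f(13/6) = 0.24, f(3) = 0.2, f(23/6) = 6/35, f(14/3) = 0.15, f(5.5) = 2/15.
Sum = Δx · [f(4/3) + f(13/6) + f(3) + ...].
Sum ≈ 0.996.

0.996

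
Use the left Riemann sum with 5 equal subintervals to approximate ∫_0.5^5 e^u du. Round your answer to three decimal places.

Δu = (5 − 0.5)/5 = 0.9.
Left endpoints: 0.5, 1.4, 2.3, 3.2, 4.1.
f(0.5) ≈ 1.649, f(1.4) ≈ 4.055, f(2.3) ≈ 9.974, f(3.2) ≈ 24.533, f(4.1) ≈ 60.340.
Sum = Δu · [f(0.5) + f(1.4) + f(2.3) + f(3.2) + f(4.1)].
Sum ≈ 90.496.

90.496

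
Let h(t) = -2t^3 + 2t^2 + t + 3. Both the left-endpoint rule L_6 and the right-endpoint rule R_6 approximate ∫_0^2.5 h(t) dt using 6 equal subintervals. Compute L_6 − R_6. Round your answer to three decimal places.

L_6 ≈ 4.49797.
R_6 ≈ -2.27286.
L_6 − R_6 ≈ 6.771.

6.771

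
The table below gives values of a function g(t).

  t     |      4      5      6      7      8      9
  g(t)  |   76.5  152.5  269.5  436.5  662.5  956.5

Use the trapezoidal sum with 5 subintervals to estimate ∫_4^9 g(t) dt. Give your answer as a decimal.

2037.5

Δt = 1.
T_5 = (1/2)·[76.5 + 2·152.5 + 2·269.5 + 2·436.5 + 2·662.5 + 956.5] = 2037.5.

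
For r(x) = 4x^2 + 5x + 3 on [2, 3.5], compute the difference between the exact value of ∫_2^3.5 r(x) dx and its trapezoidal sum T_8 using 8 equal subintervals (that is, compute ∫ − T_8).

-0.03515625

Exact integral: ∫_2^3.5 r(x) dx = 71.625.
T_8 = 71.66015625.
Error = 71.625 − 71.66015625 = -0.03515625.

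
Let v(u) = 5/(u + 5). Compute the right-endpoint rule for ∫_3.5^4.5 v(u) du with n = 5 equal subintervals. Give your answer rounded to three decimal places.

Δu = (4.5 − 3.5)/5 = 0.2.
Right endpoints: 3.7, 3.9, 4.1, 4.3, 4.5.
v(3.7) = 50/87, v(3.9) = 50/89, v(4.1) = 50/91, v(4.3) = 50/93, v(4.5) = 10/19.
Sum = Δu · [v(3.7) + v(3.9) + v(4.1) + v(4.3) + v(4.5)].
Sum ≈ 0.550.

0.550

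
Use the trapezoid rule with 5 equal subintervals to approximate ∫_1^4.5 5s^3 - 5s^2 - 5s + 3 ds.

Δs = (4.5 − 1)/5 = 0.7.
f(1) = -2, f(1.7) = 4.615, f(2.4) = 31.32, f(3.1) = 88.405, f(3.8) = 186.16, f(4.5) = 334.875.
T_5 = (Δs/2)·[f(s_0) + 2f(s_1) + ... + 2f(s_{4}) + f(s_5)].
Sum = 333.85625.

333.85625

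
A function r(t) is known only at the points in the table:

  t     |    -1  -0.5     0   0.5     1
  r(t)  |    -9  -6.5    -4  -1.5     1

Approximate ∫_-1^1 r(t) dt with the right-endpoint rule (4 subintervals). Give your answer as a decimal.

-5.5

Δt = 0.5.
Sum = 0.5·[(-6.5) + (-4) + (-1.5) + 1] = -5.5.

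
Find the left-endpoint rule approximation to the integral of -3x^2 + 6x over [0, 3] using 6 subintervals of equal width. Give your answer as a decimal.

1.875

Δx = (3 − 0)/6 = 0.5.
Left endpoints: 0, 0.5, 1, 1.5, 2, 2.5.
f(0) = 0, f(0.5) = 2.25, f(1) = 3, f(1.5) = 2.25, f(2) = 0, f(2.5) = -3.75.
Sum = Δx · [f(0) + f(0.5) + f(1) + ...].
Sum = 1.875.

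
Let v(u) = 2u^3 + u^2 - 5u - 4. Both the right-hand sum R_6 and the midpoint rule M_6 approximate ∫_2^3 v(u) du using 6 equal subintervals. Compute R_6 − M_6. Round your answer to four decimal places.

3.2778

R_6 ≈ 25.574074.
M_6 ≈ 22.296296.
R_6 − M_6 ≈ 3.2778.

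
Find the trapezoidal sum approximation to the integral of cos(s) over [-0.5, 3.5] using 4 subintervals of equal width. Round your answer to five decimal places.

0.11774

Δs = (3.5 − (-0.5))/4 = 1.
f(-0.5) ≈ 0.87758, f(0.5) ≈ 0.87758, f(1.5) ≈ 0.07074, f(2.5) ≈ -0.80114, f(3.5) ≈ -0.93646.
T_4 = (Δs/2)·[f(s_0) + 2f(s_1) + 2f(s_2) + 2f(s_3) + f(s_4)].
Sum ≈ 0.11774.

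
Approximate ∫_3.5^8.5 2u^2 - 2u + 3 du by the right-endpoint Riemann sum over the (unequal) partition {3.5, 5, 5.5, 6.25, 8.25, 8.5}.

Subinterval widths: 1.5, 0.5, 0.75, 2, 0.25.
Right endpoints: 5, 5.5, 6.25, 8.25, 8.5.
f(5) = 43, f(5.5) = 52.5, f(6.25) = 68.625, f(8.25) = 122.625, f(8.5) = 130.5.
Sum = Σ Δu_i · f(u_i).
Sum = 420.09375.

420.09375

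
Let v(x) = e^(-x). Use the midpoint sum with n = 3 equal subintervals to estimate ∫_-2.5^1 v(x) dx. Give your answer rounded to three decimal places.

Δx = (1 − (-2.5))/3 = 7/6.
Midpoints: -23/12, -0.75, 5/12.
v(-23/12) ≈ 6.798, v(-0.75) ≈ 2.117, v(5/12) ≈ 0.659.
Sum = Δx · [v(-23/12) + v(-0.75) + v(5/12)].
Sum ≈ 11.170.

11.170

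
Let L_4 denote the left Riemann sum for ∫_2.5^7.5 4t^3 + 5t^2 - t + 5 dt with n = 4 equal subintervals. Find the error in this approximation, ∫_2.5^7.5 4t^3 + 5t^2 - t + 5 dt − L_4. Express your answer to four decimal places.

1084.1146

Exact integral: ∫_2.5^7.5 f(t) dt ≈ 3802.083333.
L_4 = 2717.96875.
Error ≈ 3802.083333 − 2717.96875 ≈ 1084.1146.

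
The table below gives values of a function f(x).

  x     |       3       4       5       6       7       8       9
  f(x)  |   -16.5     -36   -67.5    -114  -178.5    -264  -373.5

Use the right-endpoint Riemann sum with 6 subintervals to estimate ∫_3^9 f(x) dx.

-1033.5

Δx = 1.
Sum = 1·[(-36) + (-67.5) + (-114) + (-178.5) + (-264) + (-373.5)] = -1033.5.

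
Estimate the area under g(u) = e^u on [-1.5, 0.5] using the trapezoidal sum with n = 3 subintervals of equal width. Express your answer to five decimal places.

Δu = (0.5 − (-1.5))/3 = 2/3.
g(-1.5) ≈ 0.22313, g(-5/6) ≈ 0.43460, g(-1/6) ≈ 0.84648, g(0.5) ≈ 1.64872.
T_3 = (Δu/2)·[g(u_0) + 2g(u_1) + 2g(u_2) + g(u_3)].
Sum ≈ 1.47800.

1.47800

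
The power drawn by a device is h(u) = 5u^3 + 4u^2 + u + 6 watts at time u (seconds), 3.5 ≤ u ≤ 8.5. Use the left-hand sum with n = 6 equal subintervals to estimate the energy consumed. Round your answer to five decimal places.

Δu = (8.5 − 3.5)/6 = 5/6.
Left endpoints: 3.5, 13/3, 31/6, 6, 41/6, 23/3.
h(3.5) = 272.875, h(13/3) = 13292/27, h(31/6) = 174431/216, h(6) = 1236, h(41/6) = 387721/216, h(23/3) = 67552/27.
Sum = Δu · [h(3.5) + h(13/3) + h(31/6) + ...].
Sum ≈ 5921.37731.

5921.37731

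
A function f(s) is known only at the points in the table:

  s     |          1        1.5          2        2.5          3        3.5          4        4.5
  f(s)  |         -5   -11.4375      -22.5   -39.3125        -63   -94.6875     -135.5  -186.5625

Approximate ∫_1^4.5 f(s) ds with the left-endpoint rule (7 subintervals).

Δs = 0.5.
Sum = 0.5·[(-5) + (-11.4375) + (-22.5) + (-39.3125) + (-63) + (-94.6875) + (-135.5)] = -185.71875.

-185.71875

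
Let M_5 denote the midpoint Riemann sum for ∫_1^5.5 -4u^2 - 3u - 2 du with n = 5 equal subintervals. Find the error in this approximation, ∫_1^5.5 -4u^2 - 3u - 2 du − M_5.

Exact integral: ∫_1^5.5 f(u) du = -273.375.
M_5 = -272.16.
Error = -273.375 − (-272.16) = -1.215.

-1.215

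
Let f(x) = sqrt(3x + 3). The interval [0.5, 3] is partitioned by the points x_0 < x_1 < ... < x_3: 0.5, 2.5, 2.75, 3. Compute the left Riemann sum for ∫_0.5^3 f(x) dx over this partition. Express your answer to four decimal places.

5.8913

Subinterval widths: 2, 0.25, 0.25.
Left endpoints: 0.5, 2.5, 2.75.
f(0.5) ≈ 2.1213, f(2.5) ≈ 3.2404, f(2.75) ≈ 3.3541.
Sum = Σ Δx_i · f(x_i).
Sum ≈ 5.8913.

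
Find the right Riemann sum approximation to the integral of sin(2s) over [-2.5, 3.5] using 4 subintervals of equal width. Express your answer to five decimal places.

-0.25146

Δs = (3.5 − (-2.5))/4 = 1.5.
Right endpoints: -1, 0.5, 2, 3.5.
f(-1) ≈ -0.90930, f(0.5) ≈ 0.84147, f(2) ≈ -0.75680, f(3.5) ≈ 0.65699.
Sum = Δs · [f(-1) + f(0.5) + f(2) + f(3.5)].
Sum ≈ -0.25146.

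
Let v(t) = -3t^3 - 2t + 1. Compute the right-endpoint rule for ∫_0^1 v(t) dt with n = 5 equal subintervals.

Δt = (1 − 0)/5 = 0.2.
Right endpoints: 0.2, 0.4, 0.6, 0.8, 1.
v(0.2) = 0.576, v(0.4) = 0.008, v(0.6) = -0.848, v(0.8) = -2.136, v(1) = -4.
Sum = Δt · [v(0.2) + v(0.4) + v(0.6) + v(0.8) + v(1)].
Sum = -1.28.

-1.28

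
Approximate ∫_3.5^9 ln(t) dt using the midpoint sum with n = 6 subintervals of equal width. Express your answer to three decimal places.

9.896

Δt = (9 − 3.5)/6 = 11/12.
Midpoints: 95/24, 4.875, 139/24, 161/24, 7.625, 205/24.
f(95/24) ≈ 1.376, f(4.875) ≈ 1.584, f(139/24) ≈ 1.756, f(161/24) ≈ 1.903, f(7.625) ≈ 2.031, f(205/24) ≈ 2.145.
Sum = Δt · [f(95/24) + f(4.875) + f(139/24) + ...].
Sum ≈ 9.896.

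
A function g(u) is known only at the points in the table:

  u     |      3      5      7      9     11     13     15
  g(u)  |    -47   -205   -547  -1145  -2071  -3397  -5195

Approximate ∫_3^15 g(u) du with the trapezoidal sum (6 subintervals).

Δu = 2.
T_6 = (2/2)·[(-47) + 2·(-205) + 2·(-547) + 2·(-1145) + 2·(-2071) + 2·(-3397) + (-5195)] = -19972.

-19972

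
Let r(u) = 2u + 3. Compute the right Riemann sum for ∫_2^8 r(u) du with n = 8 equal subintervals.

Δu = (8 − 2)/8 = 0.75.
Right endpoints: 2.75, 3.5, 4.25, 5, 5.75, 6.5, 7.25, 8.
r(2.75) = 8.5, r(3.5) = 10, r(4.25) = 11.5, r(5) = 13, r(5.75) = 14.5, r(6.5) = 16, r(7.25) = 17.5, r(8) = 19.
Sum = Δu · [r(2.75) + r(3.5) + r(4.25) + ...].
Sum = 82.5.

82.5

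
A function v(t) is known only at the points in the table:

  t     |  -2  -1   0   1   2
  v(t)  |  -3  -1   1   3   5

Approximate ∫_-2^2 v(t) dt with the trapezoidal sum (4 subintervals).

4

Δt = 1.
T_4 = (1/2)·[(-3) + 2·(-1) + 2·1 + 2·3 + 5] = 4.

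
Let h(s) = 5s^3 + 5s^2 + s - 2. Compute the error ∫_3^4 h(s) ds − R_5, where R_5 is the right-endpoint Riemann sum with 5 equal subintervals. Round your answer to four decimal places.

Exact integral: ∫_3^4 h(s) ds ≈ 281.916667.
R_5 = 304.4.
Error ≈ 281.916667 − 304.4 ≈ -22.4833.

-22.4833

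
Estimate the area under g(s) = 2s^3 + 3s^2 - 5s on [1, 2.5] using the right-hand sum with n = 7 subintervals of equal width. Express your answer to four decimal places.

24.7041

Δs = (2.5 − 1)/7 = 3/14.
Right endpoints: 17/14, 10/7, 23/14, 13/7, 29/14, 16/7, 2.5.
g(17/14) = 663/343, g(10/7) = 1650/343, g(23/14) = 6003/686, g(13/7) = 4758/343, g(29/14) = 6960/343, g(16/7) = 9648/343, g(2.5) = 37.5.
Sum = Δs · [g(17/14) + g(10/7) + g(23/14) + ...].
Sum ≈ 24.7041.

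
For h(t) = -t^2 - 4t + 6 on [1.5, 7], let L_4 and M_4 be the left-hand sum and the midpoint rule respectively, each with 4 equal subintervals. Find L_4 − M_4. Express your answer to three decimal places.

L_4 = -128.17578125.
M_4 ≈ -172.84180.
L_4 − M_4 ≈ 44.666.

44.666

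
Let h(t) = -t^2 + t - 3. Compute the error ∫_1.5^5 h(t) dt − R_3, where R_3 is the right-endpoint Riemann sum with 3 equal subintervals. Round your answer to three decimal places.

12.023

Exact integral: ∫_1.5^5 h(t) dt ≈ -39.66667.
R_3 ≈ -51.68981.
Error ≈ -39.66667 − (-51.68981) ≈ 12.023.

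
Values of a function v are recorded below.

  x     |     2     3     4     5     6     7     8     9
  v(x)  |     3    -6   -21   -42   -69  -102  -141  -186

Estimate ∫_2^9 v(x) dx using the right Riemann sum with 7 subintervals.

Δx = 1.
Sum = 1·[(-6) + (-21) + (-42) + (-69) + (-102) + (-141) + (-186)] = -567.

-567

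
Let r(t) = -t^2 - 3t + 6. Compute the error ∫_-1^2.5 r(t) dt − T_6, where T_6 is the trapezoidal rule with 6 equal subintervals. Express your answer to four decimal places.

Exact integral: ∫_-1^2.5 r(t) dt ≈ 7.583333.
T_6 ≈ 7.384838.
Error ≈ 7.583333 − 7.384838 ≈ 0.1985.

0.1985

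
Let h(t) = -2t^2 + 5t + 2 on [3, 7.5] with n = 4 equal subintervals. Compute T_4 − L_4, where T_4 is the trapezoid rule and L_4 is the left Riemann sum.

-40.5

T_4 = -138.0234375.
L_4 = -97.5234375.
T_4 − L_4 = -40.5.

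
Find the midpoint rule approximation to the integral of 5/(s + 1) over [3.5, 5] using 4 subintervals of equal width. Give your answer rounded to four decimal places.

1.4378

Δs = (5 − 3.5)/4 = 0.375.
Midpoints: 3.6875, 4.0625, 4.4375, 4.8125.
f(3.6875) = 16/15, f(4.0625) = 80/81, f(4.4375) = 80/87, f(4.8125) = 80/93.
Sum = Δs · [f(3.6875) + f(4.0625) + f(4.4375) + f(4.8125)].
Sum ≈ 1.4378.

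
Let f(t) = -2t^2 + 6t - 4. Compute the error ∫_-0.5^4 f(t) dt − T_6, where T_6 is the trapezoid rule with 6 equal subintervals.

Exact integral: ∫_-0.5^4 f(t) dt = -13.5.
T_6 = -14.34375.
Error = -13.5 − (-14.34375) = 0.84375.

0.84375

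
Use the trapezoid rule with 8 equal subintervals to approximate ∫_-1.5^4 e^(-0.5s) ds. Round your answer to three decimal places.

Δs = (4 − (-1.5))/8 = 0.6875.
f(-1.5) ≈ 2.117, f(-0.8125) ≈ 1.501, f(-0.125) ≈ 1.064, f(0.5625) ≈ 0.755, f(1.25) ≈ 0.535, f(1.9375) ≈ 0.380, f(2.625) ≈ 0.269, f(3.3125) ≈ 0.191, f(4) ≈ 0.135.
T_8 = (Δs/2)·[f(s_0) + 2f(s_1) + ... + 2f(s_{7}) + f(s_8)].
Sum ≈ 4.002.

4.002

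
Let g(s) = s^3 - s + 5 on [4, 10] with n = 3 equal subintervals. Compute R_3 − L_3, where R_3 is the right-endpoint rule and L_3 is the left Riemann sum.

R_3 = 3438.
L_3 = 1578.
R_3 − L_3 = 1860.

1860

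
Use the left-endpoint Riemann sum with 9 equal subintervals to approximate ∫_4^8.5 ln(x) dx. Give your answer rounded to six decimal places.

7.954187

Δx = (8.5 − 4)/9 = 0.5.
Left endpoints: 4, 4.5, 5, 5.5, 6, 6.5, 7, 7.5, 8.
f(4) ≈ 1.386294, f(4.5) ≈ 1.504077, f(5) ≈ 1.609438, f(5.5) ≈ 1.704748, f(6) ≈ 1.791759, f(6.5) ≈ 1.871802, f(7) ≈ 1.945910, f(7.5) ≈ 2.014903, f(8) ≈ 2.079442.
Sum = Δx · [f(4) + f(4.5) + f(5) + ...].
Sum ≈ 7.954187.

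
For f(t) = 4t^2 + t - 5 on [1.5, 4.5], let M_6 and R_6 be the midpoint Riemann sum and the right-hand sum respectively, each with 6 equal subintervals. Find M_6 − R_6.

M_6 = 110.75.
R_6 = 130.25.
M_6 − R_6 = -19.5.

-19.5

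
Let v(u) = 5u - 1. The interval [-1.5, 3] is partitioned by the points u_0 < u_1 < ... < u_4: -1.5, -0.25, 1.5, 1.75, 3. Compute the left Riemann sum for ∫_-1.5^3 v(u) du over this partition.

Subinterval widths: 1.25, 1.75, 0.25, 1.25.
Left endpoints: -1.5, -0.25, 1.5, 1.75.
v(-1.5) = -8.5, v(-0.25) = -2.25, v(1.5) = 6.5, v(1.75) = 7.75.
Sum = Σ Δu_i · v(u_i).
Sum = -3.25.

-3.25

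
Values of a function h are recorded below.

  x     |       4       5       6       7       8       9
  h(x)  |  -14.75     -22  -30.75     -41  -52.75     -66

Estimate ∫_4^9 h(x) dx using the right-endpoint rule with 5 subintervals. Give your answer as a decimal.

Δx = 1.
Sum = 1·[(-22) + (-30.75) + (-41) + (-52.75) + (-66)] = -212.5.

-212.5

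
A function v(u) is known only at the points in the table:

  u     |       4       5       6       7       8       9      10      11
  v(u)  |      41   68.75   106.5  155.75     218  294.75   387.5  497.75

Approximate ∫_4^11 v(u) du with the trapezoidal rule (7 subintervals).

Δu = 1.
T_7 = (1/2)·[41 + 2·68.75 + 2·106.5 + 2·155.75 + 2·218 + 2·294.75 + 2·387.5 + 497.75] = 1500.625.

1500.625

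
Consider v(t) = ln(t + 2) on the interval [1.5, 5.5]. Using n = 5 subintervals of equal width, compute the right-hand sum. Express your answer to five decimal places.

Δt = (5.5 − 1.5)/5 = 0.8.
Right endpoints: 2.3, 3.1, 3.9, 4.7, 5.5.
v(2.3) ≈ 1.45862, v(3.1) ≈ 1.62924, v(3.9) ≈ 1.77495, v(4.7) ≈ 1.90211, v(5.5) ≈ 2.01490.
Sum = Δt · [v(2.3) + v(3.1) + v(3.9) + v(4.7) + v(5.5)].
Sum ≈ 7.02385.

7.02385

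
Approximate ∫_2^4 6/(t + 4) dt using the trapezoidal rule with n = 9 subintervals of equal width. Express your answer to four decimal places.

Δt = (4 − 2)/9 = 2/9.
f(2) = 1, f(20/9) = 27/28, f(22/9) = 27/29, f(8/3) = 0.9, f(26/9) = 27/31, f(28/9) = 0.84375, f(10/3) = 9/11, f(32/9) = 27/34, f(34/9) = 27/35, f(4) = 0.75.
T_9 = (Δt/2)·[f(t_0) + 2f(t_1) + ... + 2f(t_{8}) + f(t_9)].
Sum ≈ 1.7264.

1.7264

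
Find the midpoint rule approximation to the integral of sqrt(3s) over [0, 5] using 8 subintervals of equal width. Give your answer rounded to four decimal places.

Δs = (5 − 0)/8 = 0.625.
Midpoints: 0.3125, 0.9375, 1.5625, 2.1875, 2.8125, 3.4375, 4.0625, 4.6875.
f(0.3125) ≈ 0.9682, f(0.9375) ≈ 1.6771, f(1.5625) ≈ 2.1651, f(2.1875) ≈ 2.5617, f(2.8125) ≈ 2.9047, f(3.4375) ≈ 3.2113, f(4.0625) ≈ 3.4911, f(4.6875) ≈ 3.7500.
Sum = Δs · [f(0.3125) + f(0.9375) + f(1.5625) + ...].
Sum ≈ 12.9558.

12.9558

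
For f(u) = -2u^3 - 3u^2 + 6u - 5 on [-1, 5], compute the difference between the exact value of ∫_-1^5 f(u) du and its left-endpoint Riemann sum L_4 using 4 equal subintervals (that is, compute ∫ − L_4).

-182.25

Exact integral: ∫_-1^5 f(u) du = -396.
L_4 = -213.75.
Error = -396 − (-213.75) = -182.25.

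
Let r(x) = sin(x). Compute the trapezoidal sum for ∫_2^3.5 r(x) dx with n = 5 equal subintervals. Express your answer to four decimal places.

0.5164

Δx = (3.5 − 2)/5 = 0.3.
r(2) ≈ 0.9093, r(2.3) ≈ 0.7457, r(2.6) ≈ 0.5155, r(2.9) ≈ 0.2392, r(3.2) ≈ -0.0584, r(3.5) ≈ -0.3508.
T_5 = (Δx/2)·[r(x_0) + 2r(x_1) + ... + 2r(x_{4}) + r(x_5)].
Sum ≈ 0.5164.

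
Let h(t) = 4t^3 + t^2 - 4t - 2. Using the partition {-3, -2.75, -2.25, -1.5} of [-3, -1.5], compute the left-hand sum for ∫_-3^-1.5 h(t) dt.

-80.6875

Subinterval widths: 0.25, 0.5, 0.75.
Left endpoints: -3, -2.75, -2.25.
h(-3) = -89, h(-2.75) = -66.625, h(-2.25) = -33.5.
Sum = Σ Δt_i · h(t_i).
Sum = -80.6875.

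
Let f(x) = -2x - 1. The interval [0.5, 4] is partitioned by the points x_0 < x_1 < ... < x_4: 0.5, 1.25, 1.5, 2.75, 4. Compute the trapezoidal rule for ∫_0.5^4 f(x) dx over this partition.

Subinterval widths: 0.75, 0.25, 1.25, 1.25.
f(0.5) = -2, f(1.25) = -3.5, f(1.5) = -4, f(2.75) = -6.5, f(4) = -9.
On each subinterval the trapezoid contributes (Δx_i/2)·[f(x_{i-1}) + f(x_i)].
Sum = -19.25.

-19.25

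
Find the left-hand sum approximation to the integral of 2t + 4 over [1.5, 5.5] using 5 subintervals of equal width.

Δt = (5.5 − 1.5)/5 = 0.8.
Left endpoints: 1.5, 2.3, 3.1, 3.9, 4.7.
f(1.5) = 7, f(2.3) = 8.6, f(3.1) = 10.2, f(3.9) = 11.8, f(4.7) = 13.4.
Sum = Δt · [f(1.5) + f(2.3) + f(3.1) + f(3.9) + f(4.7)].
Sum = 40.8.

40.8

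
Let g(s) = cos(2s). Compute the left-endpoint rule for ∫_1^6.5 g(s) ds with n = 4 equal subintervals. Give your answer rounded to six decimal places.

-0.976667

Δs = (6.5 − 1)/4 = 1.375.
Left endpoints: 1, 2.375, 3.75, 5.125.
g(1) ≈ -0.416147, g(2.375) ≈ 0.037602, g(3.75) ≈ 0.346635, g(5.125) ≈ -0.678394.
Sum = Δs · [g(1) + g(2.375) + g(3.75) + g(5.125)].
Sum ≈ -0.976667.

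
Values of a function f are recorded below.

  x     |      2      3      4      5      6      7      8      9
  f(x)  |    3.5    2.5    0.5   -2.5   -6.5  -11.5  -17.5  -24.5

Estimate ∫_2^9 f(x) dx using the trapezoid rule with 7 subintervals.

-45.5

Δx = 1.
T_7 = (1/2)·[3.5 + 2·2.5 + 2·0.5 + 2·(-2.5) + 2·(-6.5) + 2·(-11.5) + 2·(-17.5) + (-24.5)] = -45.5.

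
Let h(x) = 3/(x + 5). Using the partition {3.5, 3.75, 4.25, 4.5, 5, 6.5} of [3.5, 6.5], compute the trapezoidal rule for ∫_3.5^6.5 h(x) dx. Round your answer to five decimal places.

Subinterval widths: 0.25, 0.5, 0.25, 0.5, 1.5.
h(3.5) = 6/17, h(3.75) = 12/35, h(4.25) = 12/37, h(4.5) = 6/19, h(5) = 0.3, h(6.5) = 6/23.
On each subinterval the trapezoid contributes (Δx_i/2)·[h(x_{i-1}) + h(x_i)].
Sum ≈ 0.90838.

0.90838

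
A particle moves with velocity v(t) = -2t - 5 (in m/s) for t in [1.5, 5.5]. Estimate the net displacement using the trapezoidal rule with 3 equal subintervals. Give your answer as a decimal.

-48

Δt = (5.5 − 1.5)/3 = 4/3.
v(1.5) = -8, v(17/6) = -32/3, v(25/6) = -40/3, v(5.5) = -16.
T_3 = (Δt/2)·[v(t_0) + 2v(t_1) + 2v(t_2) + v(t_3)].
Sum = -48.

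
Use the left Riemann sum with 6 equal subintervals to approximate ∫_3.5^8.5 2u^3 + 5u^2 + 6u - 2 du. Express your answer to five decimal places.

3067.26852

Δu = (8.5 − 3.5)/6 = 5/6.
Left endpoints: 3.5, 13/3, 31/6, 6, 41/6, 23/3.
f(3.5) = 166, f(13/3) = 7577/27, f(31/6) = 23669/54, f(6) = 646, f(41/6) = 24587/27, f(23/3) = 33457/27.
Sum = Δu · [f(3.5) + f(13/3) + f(31/6) + ...].
Sum ≈ 3067.26852.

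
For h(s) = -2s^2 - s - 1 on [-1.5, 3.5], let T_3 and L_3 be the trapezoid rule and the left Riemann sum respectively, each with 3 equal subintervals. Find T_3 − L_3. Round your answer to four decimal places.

-20.8333

T_3 ≈ -45.462963.
L_3 ≈ -24.629630.
T_3 − L_3 ≈ -20.8333.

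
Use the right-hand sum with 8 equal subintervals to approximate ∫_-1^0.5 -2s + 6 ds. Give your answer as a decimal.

Δs = (0.5 − (-1))/8 = 0.1875.
Right endpoints: -0.8125, -0.625, -0.4375, -0.25, -0.0625, 0.125, 0.3125, 0.5.
f(-0.8125) = 7.625, f(-0.625) = 7.25, f(-0.4375) = 6.875, f(-0.25) = 6.5, f(-0.0625) = 6.125, f(0.125) = 5.75, f(0.3125) = 5.375, f(0.5) = 5.
Sum = Δs · [f(-0.8125) + f(-0.625) + f(-0.4375) + ...].
Sum = 9.46875.

9.46875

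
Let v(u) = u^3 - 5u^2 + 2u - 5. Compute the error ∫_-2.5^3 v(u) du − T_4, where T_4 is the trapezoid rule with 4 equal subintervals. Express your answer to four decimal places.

Exact integral: ∫_-2.5^3 v(u) du ≈ -85.307292.
T_4 ≈ -92.672852.
Error ≈ -85.307292 − (-92.672852) ≈ 7.3656.

7.3656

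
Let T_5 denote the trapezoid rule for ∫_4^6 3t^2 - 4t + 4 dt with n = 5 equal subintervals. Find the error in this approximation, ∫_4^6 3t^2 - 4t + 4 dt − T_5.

-0.16

Exact integral: ∫_4^6 f(t) dt = 120.
T_5 = 120.16.
Error = 120 − 120.16 = -0.16.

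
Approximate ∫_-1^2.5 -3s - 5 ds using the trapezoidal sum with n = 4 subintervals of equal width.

-25.375

Δs = (2.5 − (-1))/4 = 0.875.
f(-1) = -2, f(-0.125) = -4.625, f(0.75) = -7.25, f(1.625) = -9.875, f(2.5) = -12.5.
T_4 = (Δs/2)·[f(s_0) + 2f(s_1) + 2f(s_2) + 2f(s_3) + f(s_4)].
Sum = -25.375.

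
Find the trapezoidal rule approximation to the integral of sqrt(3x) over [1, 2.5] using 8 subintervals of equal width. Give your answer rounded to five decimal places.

3.40872

Δx = (2.5 − 1)/8 = 0.1875.
f(1) ≈ 1.73205, f(1.1875) ≈ 1.88746, f(1.375) ≈ 2.03101, f(1.5625) ≈ 2.16506, f(1.75) ≈ 2.29129, f(1.9375) ≈ 2.41091, f(2.125) ≈ 2.52488, f(2.3125) ≈ 2.63391, f(2.5) ≈ 2.73861.
T_8 = (Δx/2)·[f(x_0) + 2f(x_1) + ... + 2f(x_{7}) + f(x_8)].
Sum ≈ 3.40872.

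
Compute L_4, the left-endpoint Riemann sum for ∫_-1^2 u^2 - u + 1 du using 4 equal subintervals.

4.78125

Δu = (2 − (-1))/4 = 0.75.
Left endpoints: -1, -0.25, 0.5, 1.25.
f(-1) = 3, f(-0.25) = 1.3125, f(0.5) = 0.75, f(1.25) = 1.3125.
Sum = Δu · [f(-1) + f(-0.25) + f(0.5) + f(1.25)].
Sum = 4.78125.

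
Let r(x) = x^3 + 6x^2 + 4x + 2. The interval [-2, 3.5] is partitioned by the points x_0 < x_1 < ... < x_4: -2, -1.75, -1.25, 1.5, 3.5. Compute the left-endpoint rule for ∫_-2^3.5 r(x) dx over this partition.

68.41796875

Subinterval widths: 0.25, 0.5, 2.75, 2.
Left endpoints: -2, -1.75, -1.25, 1.5.
r(-2) = 10, r(-1.75) = 8.015625, r(-1.25) = 4.421875, r(1.5) = 24.875.
Sum = Σ Δx_i · r(x_i).
Sum = 68.41796875.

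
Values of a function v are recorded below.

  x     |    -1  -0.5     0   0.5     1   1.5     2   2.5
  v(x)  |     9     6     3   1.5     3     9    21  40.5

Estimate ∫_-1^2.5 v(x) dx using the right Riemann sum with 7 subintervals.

42

Δx = 0.5.
Sum = 0.5·[6 + 3 + 1.5 + 3 + 9 + 21 + 40.5] = 42.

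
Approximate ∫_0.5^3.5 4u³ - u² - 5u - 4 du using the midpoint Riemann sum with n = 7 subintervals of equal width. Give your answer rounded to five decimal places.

92.69388

Δu = (3.5 − 0.5)/7 = 3/7.
Midpoints: 5/7, 8/7, 11/7, 2, 17/7, 20/7, 23/7.
f(5/7) = -2272/343, f(8/7) = -1732/343, f(11/7) = 410/343, f(2) = 14, f(17/7) = 12092/343, f(20/7) = 22928/343, f(23/7) = 37958/343.
Sum = Δu · [f(5/7) + f(8/7) + f(11/7) + ...].
Sum ≈ 92.69388.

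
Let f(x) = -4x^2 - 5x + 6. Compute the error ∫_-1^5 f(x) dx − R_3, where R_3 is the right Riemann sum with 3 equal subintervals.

142

Exact integral: ∫_-1^5 f(x) dx = -192.
R_3 = -334.
Error = -192 − (-334) = 142.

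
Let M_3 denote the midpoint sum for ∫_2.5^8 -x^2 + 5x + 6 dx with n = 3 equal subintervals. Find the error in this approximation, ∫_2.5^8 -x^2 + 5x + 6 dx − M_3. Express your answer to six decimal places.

-1.540509

Exact integral: ∫_2.5^8 f(x) dx ≈ 11.91666667.
M_3 ≈ 13.45717593.
Error ≈ 11.91666667 − 13.45717593 ≈ -1.540509.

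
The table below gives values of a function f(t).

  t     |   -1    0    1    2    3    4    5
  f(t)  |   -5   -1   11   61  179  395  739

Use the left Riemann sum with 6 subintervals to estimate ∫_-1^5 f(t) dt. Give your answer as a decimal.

Δt = 1.
Sum = 1·[(-5) + (-1) + 11 + 61 + 179 + 395] = 640.

640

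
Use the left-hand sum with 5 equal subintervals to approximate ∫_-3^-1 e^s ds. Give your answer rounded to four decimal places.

Δs = (-1 − (-3))/5 = 0.4.
Left endpoints: -3, -2.6, -2.2, -1.8, -1.4.
f(-3) ≈ 0.0498, f(-2.6) ≈ 0.0743, f(-2.2) ≈ 0.1108, f(-1.8) ≈ 0.1653, f(-1.4) ≈ 0.2466.
Sum = Δs · [f(-3) + f(-2.6) + f(-2.2) + f(-1.8) + f(-1.4)].
Sum ≈ 0.2587.

0.2587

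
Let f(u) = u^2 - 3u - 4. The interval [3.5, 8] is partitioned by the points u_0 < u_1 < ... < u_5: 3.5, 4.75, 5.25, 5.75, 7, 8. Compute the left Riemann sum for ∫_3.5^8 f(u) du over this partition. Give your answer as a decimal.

Subinterval widths: 1.25, 0.5, 0.5, 1.25, 1.
Left endpoints: 3.5, 4.75, 5.25, 5.75, 7.
f(3.5) = -2.25, f(4.75) = 4.3125, f(5.25) = 7.8125, f(5.75) = 11.8125, f(7) = 24.
Sum = Σ Δu_i · f(u_i).
Sum = 42.015625.

42.015625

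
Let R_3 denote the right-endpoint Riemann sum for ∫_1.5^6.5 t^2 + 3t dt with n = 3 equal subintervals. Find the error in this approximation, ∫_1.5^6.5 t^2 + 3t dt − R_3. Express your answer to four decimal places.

Exact integral: ∫_1.5^6.5 f(t) dt ≈ 150.416667.
R_3 ≈ 198.564815.
Error ≈ 150.416667 − 198.564815 ≈ -48.1481.

-48.1481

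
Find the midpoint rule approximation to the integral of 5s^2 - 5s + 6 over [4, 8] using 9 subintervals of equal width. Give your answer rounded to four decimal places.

Δs = (8 − 4)/9 = 4/9.
Midpoints: 38/9, 14/3, 46/9, 50/9, 6, 58/9, 62/9, 22/3, 70/9.
f(38/9) = 5996/81, f(14/3) = 824/9, f(46/9) = 8996/81, f(50/9) = 10736/81, f(6) = 156, f(58/9) = 14696/81, f(62/9) = 16916/81, f(22/3) = 2144/9, f(70/9) = 21836/81.
Sum = Δs · [f(38/9) + f(14/3) + f(46/9) + ...].
Sum ≈ 650.3374.

650.3374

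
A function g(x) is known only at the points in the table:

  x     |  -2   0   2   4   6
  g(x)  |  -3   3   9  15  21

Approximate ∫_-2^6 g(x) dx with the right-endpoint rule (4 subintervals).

Δx = 2.
Sum = 2·[3 + 9 + 15 + 21] = 96.

96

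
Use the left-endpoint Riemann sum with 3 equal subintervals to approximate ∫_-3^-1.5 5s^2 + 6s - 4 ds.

Δs = (-1.5 − (-3))/3 = 0.5.
Left endpoints: -3, -2.5, -2.
f(-3) = 23, f(-2.5) = 12.25, f(-2) = 4.
Sum = Δs · [f(-3) + f(-2.5) + f(-2)].
Sum = 19.625.

19.625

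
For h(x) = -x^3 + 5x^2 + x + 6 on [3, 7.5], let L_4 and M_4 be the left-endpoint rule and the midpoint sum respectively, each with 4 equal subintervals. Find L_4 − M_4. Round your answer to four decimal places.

L_4 ≈ 14.475586.
M_4 ≈ -56.913574.
L_4 − M_4 ≈ 71.3892.

71.3892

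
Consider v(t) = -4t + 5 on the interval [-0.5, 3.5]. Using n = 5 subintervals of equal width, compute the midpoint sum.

-4

Δt = (3.5 − (-0.5))/5 = 0.8.
Midpoints: -0.1, 0.7, 1.5, 2.3, 3.1.
v(-0.1) = 5.4, v(0.7) = 2.2, v(1.5) = -1, v(2.3) = -4.2, v(3.1) = -7.4.
Sum = Δt · [v(-0.1) + v(0.7) + v(1.5) + v(2.3) + v(3.1)].
Sum = -4.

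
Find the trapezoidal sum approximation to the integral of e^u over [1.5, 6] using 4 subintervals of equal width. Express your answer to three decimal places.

440.162

Δu = (6 − 1.5)/4 = 1.125.
f(1.5) ≈ 4.482, f(2.625) ≈ 13.805, f(3.75) ≈ 42.521, f(4.875) ≈ 130.974, f(6) ≈ 403.429.
T_4 = (Δu/2)·[f(u_0) + 2f(u_1) + 2f(u_2) + 2f(u_3) + f(u_4)].
Sum ≈ 440.162.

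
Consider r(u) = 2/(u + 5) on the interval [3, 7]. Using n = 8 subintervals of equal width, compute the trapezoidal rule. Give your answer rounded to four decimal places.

Δu = (7 − 3)/8 = 0.5.
r(3) = 0.25, r(3.5) = 4/17, r(4) = 2/9, r(4.5) = 4/19, r(5) = 0.2, r(5.5) = 4/21, r(6) = 2/11, r(6.5) = 4/23, r(7) = 1/6.
T_8 = (Δu/2)·[r(u_0) + 2r(u_1) + ... + 2r(u_{7}) + r(u_8)].
Sum ≈ 0.8113.

0.8113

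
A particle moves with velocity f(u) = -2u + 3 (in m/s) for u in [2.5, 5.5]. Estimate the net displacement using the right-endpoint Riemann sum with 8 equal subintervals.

Δu = (5.5 − 2.5)/8 = 0.375.
Right endpoints: 2.875, 3.25, 3.625, 4, 4.375, 4.75, 5.125, 5.5.
f(2.875) = -2.75, f(3.25) = -3.5, f(3.625) = -4.25, f(4) = -5, f(4.375) = -5.75, f(4.75) = -6.5, f(5.125) = -7.25, f(5.5) = -8.
Sum = Δu · [f(2.875) + f(3.25) + f(3.625) + ...].
Sum = -16.125.

-16.125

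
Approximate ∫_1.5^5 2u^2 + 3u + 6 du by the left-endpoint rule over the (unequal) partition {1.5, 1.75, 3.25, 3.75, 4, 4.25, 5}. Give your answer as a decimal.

Subinterval widths: 0.25, 1.5, 0.5, 0.25, 0.25, 0.75.
Left endpoints: 1.5, 1.75, 3.25, 3.75, 4, 4.25.
f(1.5) = 15, f(1.75) = 17.375, f(3.25) = 36.875, f(3.75) = 45.375, f(4) = 50, f(4.25) = 54.875.
Sum = Σ Δu_i · f(u_i).
Sum = 113.25.

113.25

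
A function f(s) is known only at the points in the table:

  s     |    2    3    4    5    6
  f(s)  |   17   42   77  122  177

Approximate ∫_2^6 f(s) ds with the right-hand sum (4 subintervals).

418

Δs = 1.
Sum = 1·[42 + 77 + 122 + 177] = 418.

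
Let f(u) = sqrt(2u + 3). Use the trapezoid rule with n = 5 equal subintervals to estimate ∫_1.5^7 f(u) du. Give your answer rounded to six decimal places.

18.448639

Δu = (7 − 1.5)/5 = 1.1.
f(1.5) ≈ 2.449490, f(2.6) ≈ 2.863564, f(3.7) ≈ 3.224903, f(4.8) ≈ 3.549648, f(5.9) ≈ 3.847077, f(7) ≈ 4.123106.
T_5 = (Δu/2)·[f(u_0) + 2f(u_1) + ... + 2f(u_{4}) + f(u_5)].
Sum ≈ 18.448639.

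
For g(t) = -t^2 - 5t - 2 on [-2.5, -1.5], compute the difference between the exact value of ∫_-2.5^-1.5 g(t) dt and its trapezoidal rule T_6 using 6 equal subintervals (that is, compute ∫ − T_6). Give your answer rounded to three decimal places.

0.005

Exact integral: ∫_-2.5^-1.5 g(t) dt ≈ 3.91667.
T_6 ≈ 3.91204.
Error ≈ 3.91667 − 3.91204 ≈ 0.005.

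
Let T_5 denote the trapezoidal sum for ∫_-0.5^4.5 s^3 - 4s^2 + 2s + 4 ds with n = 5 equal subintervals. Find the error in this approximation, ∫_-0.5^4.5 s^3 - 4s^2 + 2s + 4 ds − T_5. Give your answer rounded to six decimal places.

-1.666667

Exact integral: ∫_-0.5^4.5 f(s) ds ≈ 20.83333333.
T_5 = 22.5.
Error ≈ 20.83333333 − 22.5 ≈ -1.666667.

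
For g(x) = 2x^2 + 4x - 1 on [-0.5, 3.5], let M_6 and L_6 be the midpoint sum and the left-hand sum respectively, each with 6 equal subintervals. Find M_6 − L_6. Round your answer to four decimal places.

12.4444

M_6 ≈ 48.370370.
L_6 ≈ 35.925926.
M_6 − L_6 ≈ 12.4444.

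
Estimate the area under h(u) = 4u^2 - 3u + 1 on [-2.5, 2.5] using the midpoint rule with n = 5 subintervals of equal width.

45

Δu = (2.5 − (-2.5))/5 = 1.
Midpoints: -2, -1, 0, 1, 2.
h(-2) = 23, h(-1) = 8, h(0) = 1, h(1) = 2, h(2) = 11.
Sum = Δu · [h(-2) + h(-1) + h(0) + h(1) + h(2)].
Sum = 45.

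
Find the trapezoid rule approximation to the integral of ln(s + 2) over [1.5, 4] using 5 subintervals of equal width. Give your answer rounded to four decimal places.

Δs = (4 − 1.5)/5 = 0.5.
f(1.5) ≈ 1.2528, f(2) ≈ 1.3863, f(2.5) ≈ 1.5041, f(3) ≈ 1.6094, f(3.5) ≈ 1.7047, f(4) ≈ 1.7918.
T_5 = (Δs/2)·[f(s_0) + 2f(s_1) + ... + 2f(s_{4}) + f(s_5)].
Sum ≈ 3.8634.

3.8634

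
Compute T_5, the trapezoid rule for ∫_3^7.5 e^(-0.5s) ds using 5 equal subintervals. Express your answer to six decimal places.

Δs = (7.5 − 3)/5 = 0.9.
f(3) ≈ 0.223130, f(3.9) ≈ 0.142274, f(4.8) ≈ 0.090718, f(5.7) ≈ 0.057844, f(6.6) ≈ 0.036883, f(7.5) ≈ 0.023518.
T_5 = (Δs/2)·[f(s_0) + 2f(s_1) + ... + 2f(s_{4}) + f(s_5)].
Sum ≈ 0.405939.

0.405939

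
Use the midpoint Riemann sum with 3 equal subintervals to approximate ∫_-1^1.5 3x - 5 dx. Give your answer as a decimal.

Δx = (1.5 − (-1))/3 = 5/6.
Midpoints: -7/12, 0.25, 13/12.
f(-7/12) = -6.75, f(0.25) = -4.25, f(13/12) = -1.75.
Sum = Δx · [f(-7/12) + f(0.25) + f(13/12)].
Sum = -10.625.

-10.625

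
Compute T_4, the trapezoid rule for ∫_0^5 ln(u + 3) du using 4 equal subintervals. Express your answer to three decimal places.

8.313

Δu = (5 − 0)/4 = 1.25.
f(0) ≈ 1.099, f(1.25) ≈ 1.447, f(2.5) ≈ 1.705, f(3.75) ≈ 1.910, f(5) ≈ 2.079.
T_4 = (Δu/2)·[f(u_0) + 2f(u_1) + 2f(u_2) + 2f(u_3) + f(u_4)].
Sum ≈ 8.313.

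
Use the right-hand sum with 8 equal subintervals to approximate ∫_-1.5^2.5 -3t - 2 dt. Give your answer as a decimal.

Δt = (2.5 − (-1.5))/8 = 0.5.
Right endpoints: -1, -0.5, 0, 0.5, 1, 1.5, 2, 2.5.
f(-1) = 1, f(-0.5) = -0.5, f(0) = -2, f(0.5) = -3.5, f(1) = -5, f(1.5) = -6.5, f(2) = -8, f(2.5) = -9.5.
Sum = Δt · [f(-1) + f(-0.5) + f(0) + ...].
Sum = -17.

-17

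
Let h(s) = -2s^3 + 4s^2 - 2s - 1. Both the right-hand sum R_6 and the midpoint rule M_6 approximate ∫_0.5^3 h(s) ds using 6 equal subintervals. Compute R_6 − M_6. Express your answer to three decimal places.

-5.653

R_6 ≈ -21.30353.
M_6 ≈ -15.65032.
R_6 − M_6 ≈ -5.653.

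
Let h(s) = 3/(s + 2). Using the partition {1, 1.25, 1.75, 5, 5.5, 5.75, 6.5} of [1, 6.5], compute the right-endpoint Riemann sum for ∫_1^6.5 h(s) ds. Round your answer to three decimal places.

Subinterval widths: 0.25, 0.5, 3.25, 0.5, 0.25, 0.75.
Right endpoints: 1.25, 1.75, 5, 5.5, 5.75, 6.5.
h(1.25) = 12/13, h(1.75) = 0.8, h(5) = 3/7, h(5.5) = 0.4, h(5.75) = 12/31, h(6.5) = 6/17.
Sum = Σ Δs_i · h(s_i).
Sum ≈ 2.585.

2.585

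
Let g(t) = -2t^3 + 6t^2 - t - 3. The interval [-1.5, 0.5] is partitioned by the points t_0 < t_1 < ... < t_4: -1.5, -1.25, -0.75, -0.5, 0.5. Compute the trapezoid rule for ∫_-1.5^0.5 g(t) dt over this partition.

Subinterval widths: 0.25, 0.5, 0.25, 1.
g(-1.5) = 18.75, g(-1.25) = 11.53125, g(-0.75) = 1.96875, g(-0.5) = -0.75, g(0.5) = -2.25.
On each subinterval the trapezoid contributes (Δt_i/2)·[g(t_{i-1}) + g(t_i)].
Sum = 5.8125.

5.8125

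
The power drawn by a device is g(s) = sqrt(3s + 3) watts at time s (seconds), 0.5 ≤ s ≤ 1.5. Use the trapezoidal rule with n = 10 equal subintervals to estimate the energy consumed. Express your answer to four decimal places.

Δs = (1.5 − 0.5)/10 = 0.1.
g(0.5) ≈ 2.1213, g(0.6) ≈ 2.1909, g(0.7) ≈ 2.2583, g(0.8) ≈ 2.3238, g(0.9) ≈ 2.3875, g(1) ≈ 2.4495, g(1.1) ≈ 2.5100, g(1.2) ≈ 2.5690, g(1.3) ≈ 2.6268, g(1.4) ≈ 2.6833, g(1.5) ≈ 2.7386.
T_10 = (Δs/2)·[g(s_0) + 2g(s_1) + ... + 2g(s_{9}) + g(s_10)].
Sum ≈ 2.4429.

2.4429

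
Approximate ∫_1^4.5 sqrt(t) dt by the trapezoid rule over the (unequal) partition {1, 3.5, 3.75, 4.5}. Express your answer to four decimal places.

Subinterval widths: 2.5, 0.25, 0.75.
f(1) ≈ 1.0000, f(3.5) ≈ 1.8708, f(3.75) ≈ 1.9365, f(4.5) ≈ 2.1213.
On each subinterval the trapezoid contributes (Δt_i/2)·[f(t_{i-1}) + f(t_i)].
Sum ≈ 5.5861.

5.5861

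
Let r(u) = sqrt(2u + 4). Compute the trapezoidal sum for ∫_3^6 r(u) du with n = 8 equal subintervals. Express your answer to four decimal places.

Δu = (6 − 3)/8 = 0.375.
r(3) ≈ 3.1623, r(3.375) ≈ 3.2787, r(3.75) ≈ 3.3912, r(4.125) ≈ 3.5000, r(4.5) ≈ 3.6056, r(4.875) ≈ 3.7081, r(5.25) ≈ 3.8079, r(5.625) ≈ 3.9051, r(6) ≈ 4.0000.
T_8 = (Δu/2)·[r(u_0) + 2r(u_1) + ... + 2r(u_{7}) + r(u_8)].
Sum ≈ 10.7916.

10.7916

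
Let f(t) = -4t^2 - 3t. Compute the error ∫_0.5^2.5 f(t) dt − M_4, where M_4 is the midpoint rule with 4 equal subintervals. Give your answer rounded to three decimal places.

Exact integral: ∫_0.5^2.5 f(t) dt ≈ -29.66667.
M_4 = -29.5.
Error ≈ -29.66667 − (-29.5) ≈ -0.167.

-0.167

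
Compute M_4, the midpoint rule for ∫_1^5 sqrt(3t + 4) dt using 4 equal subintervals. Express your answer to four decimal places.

Δt = (5 − 1)/4 = 1.
Midpoints: 1.5, 2.5, 3.5, 4.5.
f(1.5) ≈ 2.9155, f(2.5) ≈ 3.3912, f(3.5) ≈ 3.8079, f(4.5) ≈ 4.1833.
Sum = Δt · [f(1.5) + f(2.5) + f(3.5) + f(4.5)].
Sum ≈ 14.2978.

14.2978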